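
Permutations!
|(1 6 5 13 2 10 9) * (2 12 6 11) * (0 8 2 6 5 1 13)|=|(0 8 2 10 9 13 12 5)(1 11 6)|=24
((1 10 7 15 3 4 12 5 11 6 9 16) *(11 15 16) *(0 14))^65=(0 14)(1 10 7 16)(6 11 9)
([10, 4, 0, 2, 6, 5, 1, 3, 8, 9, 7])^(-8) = (0 7 2 10 3)(1 4 6)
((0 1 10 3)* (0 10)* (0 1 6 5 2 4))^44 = (10)(0 4 2 5 6)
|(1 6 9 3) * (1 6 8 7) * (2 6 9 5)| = 6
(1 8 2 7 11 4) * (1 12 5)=(1 8 2 7 11 4 12 5)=[0, 8, 7, 3, 12, 1, 6, 11, 2, 9, 10, 4, 5]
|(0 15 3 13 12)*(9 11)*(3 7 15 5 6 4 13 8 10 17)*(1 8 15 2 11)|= |(0 5 6 4 13 12)(1 8 10 17 3 15 7 2 11 9)|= 30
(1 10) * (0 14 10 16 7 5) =(0 14 10 1 16 7 5) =[14, 16, 2, 3, 4, 0, 6, 5, 8, 9, 1, 11, 12, 13, 10, 15, 7]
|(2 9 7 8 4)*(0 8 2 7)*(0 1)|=7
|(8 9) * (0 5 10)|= 6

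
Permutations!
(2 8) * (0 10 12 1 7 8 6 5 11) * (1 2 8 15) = (0 10 12 2 6 5 11)(1 7 15) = [10, 7, 6, 3, 4, 11, 5, 15, 8, 9, 12, 0, 2, 13, 14, 1]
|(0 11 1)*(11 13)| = 4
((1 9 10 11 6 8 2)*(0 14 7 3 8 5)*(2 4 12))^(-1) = (0 5 6 11 10 9 1 2 12 4 8 3 7 14)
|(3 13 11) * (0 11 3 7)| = 6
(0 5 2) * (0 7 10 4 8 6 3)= (0 5 2 7 10 4 8 6 3)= [5, 1, 7, 0, 8, 2, 3, 10, 6, 9, 4]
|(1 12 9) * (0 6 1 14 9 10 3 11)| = 14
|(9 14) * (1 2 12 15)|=|(1 2 12 15)(9 14)|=4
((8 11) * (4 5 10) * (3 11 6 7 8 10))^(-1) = (3 5 4 10 11)(6 8 7)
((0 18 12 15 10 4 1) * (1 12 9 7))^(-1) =(0 1 7 9 18)(4 10 15 12)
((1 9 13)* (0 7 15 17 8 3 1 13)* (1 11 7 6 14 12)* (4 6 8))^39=(17)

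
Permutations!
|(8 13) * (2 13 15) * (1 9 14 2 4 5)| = 9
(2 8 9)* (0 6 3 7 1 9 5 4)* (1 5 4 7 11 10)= (0 6 3 11 10 1 9 2 8 4)(5 7)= [6, 9, 8, 11, 0, 7, 3, 5, 4, 2, 1, 10]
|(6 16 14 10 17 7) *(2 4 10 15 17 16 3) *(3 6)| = |(2 4 10 16 14 15 17 7 3)| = 9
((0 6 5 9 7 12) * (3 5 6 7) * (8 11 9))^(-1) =(0 12 7)(3 9 11 8 5)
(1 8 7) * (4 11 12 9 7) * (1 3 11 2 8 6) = (1 6)(2 8 4)(3 11 12 9 7) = [0, 6, 8, 11, 2, 5, 1, 3, 4, 7, 10, 12, 9]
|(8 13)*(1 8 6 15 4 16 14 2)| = 9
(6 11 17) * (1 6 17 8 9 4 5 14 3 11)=(17)(1 6)(3 11 8 9 4 5 14)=[0, 6, 2, 11, 5, 14, 1, 7, 9, 4, 10, 8, 12, 13, 3, 15, 16, 17]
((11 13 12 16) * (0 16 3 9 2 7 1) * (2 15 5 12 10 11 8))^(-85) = ((0 16 8 2 7 1)(3 9 15 5 12)(10 11 13))^(-85) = (0 1 7 2 8 16)(10 13 11)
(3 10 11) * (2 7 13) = (2 7 13)(3 10 11) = [0, 1, 7, 10, 4, 5, 6, 13, 8, 9, 11, 3, 12, 2]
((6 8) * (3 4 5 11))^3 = (3 11 5 4)(6 8)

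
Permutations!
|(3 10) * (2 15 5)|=6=|(2 15 5)(3 10)|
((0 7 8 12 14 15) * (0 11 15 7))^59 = ((7 8 12 14)(11 15))^59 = (7 14 12 8)(11 15)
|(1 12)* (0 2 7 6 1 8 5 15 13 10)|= 11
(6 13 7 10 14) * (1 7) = (1 7 10 14 6 13) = [0, 7, 2, 3, 4, 5, 13, 10, 8, 9, 14, 11, 12, 1, 6]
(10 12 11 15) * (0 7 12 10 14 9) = (0 7 12 11 15 14 9) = [7, 1, 2, 3, 4, 5, 6, 12, 8, 0, 10, 15, 11, 13, 9, 14]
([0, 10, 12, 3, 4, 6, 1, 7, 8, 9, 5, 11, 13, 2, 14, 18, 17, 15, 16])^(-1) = [0, 6, 13, 3, 4, 10, 5, 7, 8, 9, 1, 11, 2, 12, 14, 17, 18, 16, 15]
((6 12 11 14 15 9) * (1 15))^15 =(1 15 9 6 12 11 14)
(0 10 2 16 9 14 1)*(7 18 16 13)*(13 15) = (0 10 2 15 13 7 18 16 9 14 1) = [10, 0, 15, 3, 4, 5, 6, 18, 8, 14, 2, 11, 12, 7, 1, 13, 9, 17, 16]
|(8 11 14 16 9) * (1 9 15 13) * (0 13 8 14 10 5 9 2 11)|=12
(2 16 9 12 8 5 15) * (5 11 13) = (2 16 9 12 8 11 13 5 15) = [0, 1, 16, 3, 4, 15, 6, 7, 11, 12, 10, 13, 8, 5, 14, 2, 9]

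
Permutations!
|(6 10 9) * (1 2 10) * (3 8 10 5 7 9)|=|(1 2 5 7 9 6)(3 8 10)|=6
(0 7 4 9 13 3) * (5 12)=[7, 1, 2, 0, 9, 12, 6, 4, 8, 13, 10, 11, 5, 3]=(0 7 4 9 13 3)(5 12)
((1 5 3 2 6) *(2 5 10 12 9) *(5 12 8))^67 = ((1 10 8 5 3 12 9 2 6))^67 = (1 3 6 5 2 8 9 10 12)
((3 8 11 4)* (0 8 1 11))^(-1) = (0 8)(1 3 4 11)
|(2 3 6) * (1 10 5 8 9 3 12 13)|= 10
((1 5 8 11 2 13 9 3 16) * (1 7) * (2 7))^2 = (1 8 7 5 11)(2 9 16 13 3)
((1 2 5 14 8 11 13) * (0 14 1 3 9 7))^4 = (0 13)(1 2 5)(3 14)(7 11)(8 9)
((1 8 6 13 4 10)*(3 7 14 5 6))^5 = ((1 8 3 7 14 5 6 13 4 10))^5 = (1 5)(3 13)(4 7)(6 8)(10 14)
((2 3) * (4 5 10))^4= ((2 3)(4 5 10))^4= (4 5 10)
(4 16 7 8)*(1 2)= (1 2)(4 16 7 8)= [0, 2, 1, 3, 16, 5, 6, 8, 4, 9, 10, 11, 12, 13, 14, 15, 7]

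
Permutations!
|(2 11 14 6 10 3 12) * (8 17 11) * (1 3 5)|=|(1 3 12 2 8 17 11 14 6 10 5)|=11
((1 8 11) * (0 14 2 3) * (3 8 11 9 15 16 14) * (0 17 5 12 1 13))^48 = (17)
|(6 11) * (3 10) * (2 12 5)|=|(2 12 5)(3 10)(6 11)|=6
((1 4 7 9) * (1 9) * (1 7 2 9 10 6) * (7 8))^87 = (1 9)(2 6)(4 10)(7 8)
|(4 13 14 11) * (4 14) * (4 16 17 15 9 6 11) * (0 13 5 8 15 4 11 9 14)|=|(0 13 16 17 4 5 8 15 14 11)(6 9)|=10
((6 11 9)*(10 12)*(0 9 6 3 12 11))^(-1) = ((0 9 3 12 10 11 6))^(-1) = (0 6 11 10 12 3 9)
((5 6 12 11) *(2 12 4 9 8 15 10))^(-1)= ((2 12 11 5 6 4 9 8 15 10))^(-1)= (2 10 15 8 9 4 6 5 11 12)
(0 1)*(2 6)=[1, 0, 6, 3, 4, 5, 2]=(0 1)(2 6)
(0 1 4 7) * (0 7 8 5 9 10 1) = (1 4 8 5 9 10) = [0, 4, 2, 3, 8, 9, 6, 7, 5, 10, 1]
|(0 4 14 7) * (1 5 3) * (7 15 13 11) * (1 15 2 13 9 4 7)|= 10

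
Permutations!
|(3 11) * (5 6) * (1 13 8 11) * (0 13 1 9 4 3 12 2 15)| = 42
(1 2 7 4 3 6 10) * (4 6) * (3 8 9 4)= (1 2 7 6 10)(4 8 9)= [0, 2, 7, 3, 8, 5, 10, 6, 9, 4, 1]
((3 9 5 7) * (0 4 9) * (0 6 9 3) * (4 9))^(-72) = ((0 9 5 7)(3 6 4))^(-72) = (9)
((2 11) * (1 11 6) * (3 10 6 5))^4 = ((1 11 2 5 3 10 6))^4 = (1 3 11 10 2 6 5)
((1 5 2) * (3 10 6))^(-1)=((1 5 2)(3 10 6))^(-1)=(1 2 5)(3 6 10)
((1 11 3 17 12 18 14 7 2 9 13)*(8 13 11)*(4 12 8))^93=(1 12 14 2 11 17 13 4 18 7 9 3 8)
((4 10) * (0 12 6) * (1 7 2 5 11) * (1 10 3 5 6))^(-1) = ((0 12 1 7 2 6)(3 5 11 10 4))^(-1) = (0 6 2 7 1 12)(3 4 10 11 5)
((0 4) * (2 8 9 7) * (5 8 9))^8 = ((0 4)(2 9 7)(5 8))^8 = (2 7 9)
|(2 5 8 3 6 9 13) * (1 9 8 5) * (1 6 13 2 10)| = 8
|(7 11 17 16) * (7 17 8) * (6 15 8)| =10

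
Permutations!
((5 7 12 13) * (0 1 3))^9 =(5 7 12 13)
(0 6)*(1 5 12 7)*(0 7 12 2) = (12)(0 6 7 1 5 2) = [6, 5, 0, 3, 4, 2, 7, 1, 8, 9, 10, 11, 12]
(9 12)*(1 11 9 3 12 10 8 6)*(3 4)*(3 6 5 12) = (1 11 9 10 8 5 12 4 6) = [0, 11, 2, 3, 6, 12, 1, 7, 5, 10, 8, 9, 4]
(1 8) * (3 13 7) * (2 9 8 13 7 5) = [0, 13, 9, 7, 4, 2, 6, 3, 1, 8, 10, 11, 12, 5] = (1 13 5 2 9 8)(3 7)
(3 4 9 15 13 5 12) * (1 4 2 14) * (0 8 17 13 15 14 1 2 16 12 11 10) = [8, 4, 1, 16, 9, 11, 6, 7, 17, 14, 0, 10, 3, 5, 2, 15, 12, 13] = (0 8 17 13 5 11 10)(1 4 9 14 2)(3 16 12)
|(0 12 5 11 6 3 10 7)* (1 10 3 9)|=|(0 12 5 11 6 9 1 10 7)|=9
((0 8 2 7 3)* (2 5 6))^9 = ((0 8 5 6 2 7 3))^9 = (0 5 2 3 8 6 7)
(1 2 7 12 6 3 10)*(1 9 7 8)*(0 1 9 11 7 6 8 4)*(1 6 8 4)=(0 6 3 10 11 7 12 4)(1 2)(8 9)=[6, 2, 1, 10, 0, 5, 3, 12, 9, 8, 11, 7, 4]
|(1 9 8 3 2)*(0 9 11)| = |(0 9 8 3 2 1 11)| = 7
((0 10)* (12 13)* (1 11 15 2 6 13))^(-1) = ((0 10)(1 11 15 2 6 13 12))^(-1) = (0 10)(1 12 13 6 2 15 11)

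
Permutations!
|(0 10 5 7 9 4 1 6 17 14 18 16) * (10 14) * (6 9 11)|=|(0 14 18 16)(1 9 4)(5 7 11 6 17 10)|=12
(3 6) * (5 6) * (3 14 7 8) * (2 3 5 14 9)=(2 3 14 7 8 5 6 9)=[0, 1, 3, 14, 4, 6, 9, 8, 5, 2, 10, 11, 12, 13, 7]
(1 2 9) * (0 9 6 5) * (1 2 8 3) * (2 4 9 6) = (0 6 5)(1 8 3)(4 9) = [6, 8, 2, 1, 9, 0, 5, 7, 3, 4]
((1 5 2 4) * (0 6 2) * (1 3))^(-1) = ((0 6 2 4 3 1 5))^(-1) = (0 5 1 3 4 2 6)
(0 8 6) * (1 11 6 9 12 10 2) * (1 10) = (0 8 9 12 1 11 6)(2 10) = [8, 11, 10, 3, 4, 5, 0, 7, 9, 12, 2, 6, 1]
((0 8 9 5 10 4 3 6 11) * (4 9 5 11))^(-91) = (0 11 9 10 5 8)(3 4 6)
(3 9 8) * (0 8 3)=(0 8)(3 9)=[8, 1, 2, 9, 4, 5, 6, 7, 0, 3]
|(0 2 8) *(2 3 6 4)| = 6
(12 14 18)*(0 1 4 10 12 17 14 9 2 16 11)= (0 1 4 10 12 9 2 16 11)(14 18 17)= [1, 4, 16, 3, 10, 5, 6, 7, 8, 2, 12, 0, 9, 13, 18, 15, 11, 14, 17]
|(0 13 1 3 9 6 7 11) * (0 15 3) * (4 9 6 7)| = 21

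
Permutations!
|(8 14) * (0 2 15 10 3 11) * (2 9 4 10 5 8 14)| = |(0 9 4 10 3 11)(2 15 5 8)| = 12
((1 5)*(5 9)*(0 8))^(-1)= ((0 8)(1 9 5))^(-1)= (0 8)(1 5 9)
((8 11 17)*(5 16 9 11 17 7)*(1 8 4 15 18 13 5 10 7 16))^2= (1 17 15 13)(4 18 5 8)(9 16 11)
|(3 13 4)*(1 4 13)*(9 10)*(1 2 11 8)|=|(13)(1 4 3 2 11 8)(9 10)|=6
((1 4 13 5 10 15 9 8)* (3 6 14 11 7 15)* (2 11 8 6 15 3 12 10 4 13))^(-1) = (1 8 14 6 9 15 3 7 11 2 4 5 13)(10 12)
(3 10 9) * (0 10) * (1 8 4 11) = (0 10 9 3)(1 8 4 11) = [10, 8, 2, 0, 11, 5, 6, 7, 4, 3, 9, 1]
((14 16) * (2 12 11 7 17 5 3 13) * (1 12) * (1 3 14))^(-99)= ((1 12 11 7 17 5 14 16)(2 3 13))^(-99)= (1 5 11 16 17 12 14 7)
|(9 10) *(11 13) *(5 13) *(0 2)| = |(0 2)(5 13 11)(9 10)| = 6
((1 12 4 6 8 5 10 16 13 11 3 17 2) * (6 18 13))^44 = (1 2 17 3 11 13 18 4 12)(5 8 6 16 10)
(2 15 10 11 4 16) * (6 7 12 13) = (2 15 10 11 4 16)(6 7 12 13) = [0, 1, 15, 3, 16, 5, 7, 12, 8, 9, 11, 4, 13, 6, 14, 10, 2]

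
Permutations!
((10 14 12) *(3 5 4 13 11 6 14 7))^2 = (3 4 11 14 10)(5 13 6 12 7)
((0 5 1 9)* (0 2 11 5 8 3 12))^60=(12)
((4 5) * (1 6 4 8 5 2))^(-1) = ((1 6 4 2)(5 8))^(-1) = (1 2 4 6)(5 8)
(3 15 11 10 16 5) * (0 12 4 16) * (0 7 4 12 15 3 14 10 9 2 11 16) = (0 15 16 5 14 10 7 4)(2 11 9) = [15, 1, 11, 3, 0, 14, 6, 4, 8, 2, 7, 9, 12, 13, 10, 16, 5]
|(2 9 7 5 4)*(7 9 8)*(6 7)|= |(9)(2 8 6 7 5 4)|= 6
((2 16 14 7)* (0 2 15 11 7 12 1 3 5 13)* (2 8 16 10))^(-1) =((0 8 16 14 12 1 3 5 13)(2 10)(7 15 11))^(-1) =(0 13 5 3 1 12 14 16 8)(2 10)(7 11 15)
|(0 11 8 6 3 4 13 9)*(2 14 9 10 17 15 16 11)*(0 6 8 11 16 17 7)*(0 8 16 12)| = 26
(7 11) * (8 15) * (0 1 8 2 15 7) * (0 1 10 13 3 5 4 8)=[10, 0, 15, 5, 8, 4, 6, 11, 7, 9, 13, 1, 12, 3, 14, 2]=(0 10 13 3 5 4 8 7 11 1)(2 15)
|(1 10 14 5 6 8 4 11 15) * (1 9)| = 10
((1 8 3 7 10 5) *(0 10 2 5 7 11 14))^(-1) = ((0 10 7 2 5 1 8 3 11 14))^(-1) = (0 14 11 3 8 1 5 2 7 10)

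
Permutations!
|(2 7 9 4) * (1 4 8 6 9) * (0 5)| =12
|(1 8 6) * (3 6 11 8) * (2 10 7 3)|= |(1 2 10 7 3 6)(8 11)|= 6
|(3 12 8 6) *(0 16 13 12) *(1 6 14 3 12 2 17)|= |(0 16 13 2 17 1 6 12 8 14 3)|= 11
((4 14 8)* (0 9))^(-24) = (14)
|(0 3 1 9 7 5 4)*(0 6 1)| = |(0 3)(1 9 7 5 4 6)| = 6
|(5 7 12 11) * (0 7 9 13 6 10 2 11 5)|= 10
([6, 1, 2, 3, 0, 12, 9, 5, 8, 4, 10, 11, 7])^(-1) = (0 4 9 6)(5 7 12)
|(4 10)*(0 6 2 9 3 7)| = 6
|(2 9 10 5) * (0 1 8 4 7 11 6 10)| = 11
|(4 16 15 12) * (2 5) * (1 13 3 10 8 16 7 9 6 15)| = |(1 13 3 10 8 16)(2 5)(4 7 9 6 15 12)| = 6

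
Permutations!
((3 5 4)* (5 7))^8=(7)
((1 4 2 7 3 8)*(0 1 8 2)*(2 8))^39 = ((0 1 4)(2 7 3 8))^39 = (2 8 3 7)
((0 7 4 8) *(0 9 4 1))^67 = ((0 7 1)(4 8 9))^67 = (0 7 1)(4 8 9)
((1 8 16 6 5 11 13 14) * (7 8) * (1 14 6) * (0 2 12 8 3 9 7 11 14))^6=((0 2 12 8 16 1 11 13 6 5 14)(3 9 7))^6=(0 11 2 13 12 6 8 5 16 14 1)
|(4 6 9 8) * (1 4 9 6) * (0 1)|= 6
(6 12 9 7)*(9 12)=[0, 1, 2, 3, 4, 5, 9, 6, 8, 7, 10, 11, 12]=(12)(6 9 7)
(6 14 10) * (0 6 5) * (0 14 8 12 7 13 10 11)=(0 6 8 12 7 13 10 5 14 11)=[6, 1, 2, 3, 4, 14, 8, 13, 12, 9, 5, 0, 7, 10, 11]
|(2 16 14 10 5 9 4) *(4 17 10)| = 4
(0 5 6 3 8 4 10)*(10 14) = (0 5 6 3 8 4 14 10) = [5, 1, 2, 8, 14, 6, 3, 7, 4, 9, 0, 11, 12, 13, 10]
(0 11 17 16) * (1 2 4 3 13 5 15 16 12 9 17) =[11, 2, 4, 13, 3, 15, 6, 7, 8, 17, 10, 1, 9, 5, 14, 16, 0, 12] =(0 11 1 2 4 3 13 5 15 16)(9 17 12)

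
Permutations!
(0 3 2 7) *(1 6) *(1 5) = (0 3 2 7)(1 6 5) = [3, 6, 7, 2, 4, 1, 5, 0]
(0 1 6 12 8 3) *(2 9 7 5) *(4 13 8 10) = (0 1 6 12 10 4 13 8 3)(2 9 7 5) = [1, 6, 9, 0, 13, 2, 12, 5, 3, 7, 4, 11, 10, 8]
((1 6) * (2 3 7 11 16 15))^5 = (1 6)(2 15 16 11 7 3)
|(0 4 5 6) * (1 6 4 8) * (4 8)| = 6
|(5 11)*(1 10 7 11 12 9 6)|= |(1 10 7 11 5 12 9 6)|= 8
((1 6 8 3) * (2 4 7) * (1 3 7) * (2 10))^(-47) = ((1 6 8 7 10 2 4))^(-47) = (1 8 10 4 6 7 2)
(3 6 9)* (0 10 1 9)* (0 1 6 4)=[10, 9, 2, 4, 0, 5, 1, 7, 8, 3, 6]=(0 10 6 1 9 3 4)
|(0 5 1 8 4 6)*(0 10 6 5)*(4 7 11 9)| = 14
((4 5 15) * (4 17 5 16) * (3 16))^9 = (17)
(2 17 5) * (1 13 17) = (1 13 17 5 2) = [0, 13, 1, 3, 4, 2, 6, 7, 8, 9, 10, 11, 12, 17, 14, 15, 16, 5]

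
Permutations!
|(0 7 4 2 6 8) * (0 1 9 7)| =7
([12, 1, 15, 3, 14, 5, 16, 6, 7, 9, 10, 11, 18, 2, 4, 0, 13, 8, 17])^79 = [18, 1, 0, 3, 14, 5, 13, 16, 6, 9, 10, 11, 17, 15, 4, 12, 2, 7, 8]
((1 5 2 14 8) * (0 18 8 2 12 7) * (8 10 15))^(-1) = (0 7 12 5 1 8 15 10 18)(2 14)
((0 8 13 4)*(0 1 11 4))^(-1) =((0 8 13)(1 11 4))^(-1) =(0 13 8)(1 4 11)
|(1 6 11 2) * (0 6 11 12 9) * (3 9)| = 15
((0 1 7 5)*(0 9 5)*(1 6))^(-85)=(0 7 1 6)(5 9)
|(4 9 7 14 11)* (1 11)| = 6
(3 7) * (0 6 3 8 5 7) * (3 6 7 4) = (0 7 8 5 4 3) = [7, 1, 2, 0, 3, 4, 6, 8, 5]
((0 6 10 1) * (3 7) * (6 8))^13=(0 10 8 1 6)(3 7)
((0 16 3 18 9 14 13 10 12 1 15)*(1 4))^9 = ((0 16 3 18 9 14 13 10 12 4 1 15))^9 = (0 4 13 18)(1 10 9 16)(3 15 12 14)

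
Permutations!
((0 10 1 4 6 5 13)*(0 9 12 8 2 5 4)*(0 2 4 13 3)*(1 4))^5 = ((0 10 4 6 13 9 12 8 1 2 5 3))^5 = (0 9 5 6 1 10 12 3 13 2 4 8)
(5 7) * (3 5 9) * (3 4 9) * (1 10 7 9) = (1 10 7 3 5 9 4) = [0, 10, 2, 5, 1, 9, 6, 3, 8, 4, 7]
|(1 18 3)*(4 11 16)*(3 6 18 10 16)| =6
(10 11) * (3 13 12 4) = (3 13 12 4)(10 11) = [0, 1, 2, 13, 3, 5, 6, 7, 8, 9, 11, 10, 4, 12]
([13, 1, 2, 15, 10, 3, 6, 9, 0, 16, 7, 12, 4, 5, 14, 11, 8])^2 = [5, 1, 2, 11, 7, 15, 6, 16, 13, 8, 9, 4, 10, 3, 14, 12, 0]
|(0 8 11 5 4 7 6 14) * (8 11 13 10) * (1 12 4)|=9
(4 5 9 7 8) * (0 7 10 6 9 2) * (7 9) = (0 9 10 6 7 8 4 5 2) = [9, 1, 0, 3, 5, 2, 7, 8, 4, 10, 6]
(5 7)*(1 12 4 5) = (1 12 4 5 7) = [0, 12, 2, 3, 5, 7, 6, 1, 8, 9, 10, 11, 4]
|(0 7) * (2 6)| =2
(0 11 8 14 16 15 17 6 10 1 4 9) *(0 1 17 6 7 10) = [11, 4, 2, 3, 9, 5, 0, 10, 14, 1, 17, 8, 12, 13, 16, 6, 15, 7] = (0 11 8 14 16 15 6)(1 4 9)(7 10 17)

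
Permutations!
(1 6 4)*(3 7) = [0, 6, 2, 7, 1, 5, 4, 3] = (1 6 4)(3 7)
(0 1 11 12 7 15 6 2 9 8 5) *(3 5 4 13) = [1, 11, 9, 5, 13, 0, 2, 15, 4, 8, 10, 12, 7, 3, 14, 6] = (0 1 11 12 7 15 6 2 9 8 4 13 3 5)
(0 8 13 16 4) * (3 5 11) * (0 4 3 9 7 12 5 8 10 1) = (0 10 1)(3 8 13 16)(5 11 9 7 12) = [10, 0, 2, 8, 4, 11, 6, 12, 13, 7, 1, 9, 5, 16, 14, 15, 3]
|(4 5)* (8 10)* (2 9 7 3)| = |(2 9 7 3)(4 5)(8 10)| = 4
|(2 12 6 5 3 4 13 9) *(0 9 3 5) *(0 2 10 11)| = |(0 9 10 11)(2 12 6)(3 4 13)| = 12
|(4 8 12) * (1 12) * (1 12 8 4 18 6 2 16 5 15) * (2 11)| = 10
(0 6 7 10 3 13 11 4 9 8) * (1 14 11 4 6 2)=[2, 14, 1, 13, 9, 5, 7, 10, 0, 8, 3, 6, 12, 4, 11]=(0 2 1 14 11 6 7 10 3 13 4 9 8)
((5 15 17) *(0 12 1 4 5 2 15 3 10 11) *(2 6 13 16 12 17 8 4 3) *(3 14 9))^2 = ((0 17 6 13 16 12 1 14 9 3 10 11)(2 15 8 4 5))^2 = (0 6 16 1 9 10)(2 8 5 15 4)(3 11 17 13 12 14)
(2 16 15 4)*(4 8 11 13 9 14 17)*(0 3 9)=[3, 1, 16, 9, 2, 5, 6, 7, 11, 14, 10, 13, 12, 0, 17, 8, 15, 4]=(0 3 9 14 17 4 2 16 15 8 11 13)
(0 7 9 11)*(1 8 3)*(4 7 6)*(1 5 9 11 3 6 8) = [8, 1, 2, 5, 7, 9, 4, 11, 6, 3, 10, 0] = (0 8 6 4 7 11)(3 5 9)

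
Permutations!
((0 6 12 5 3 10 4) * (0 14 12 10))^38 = ((0 6 10 4 14 12 5 3))^38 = (0 5 14 10)(3 12 4 6)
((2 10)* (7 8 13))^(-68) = ((2 10)(7 8 13))^(-68) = (7 8 13)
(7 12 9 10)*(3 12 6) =(3 12 9 10 7 6) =[0, 1, 2, 12, 4, 5, 3, 6, 8, 10, 7, 11, 9]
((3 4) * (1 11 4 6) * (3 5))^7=(1 11 4 5 3 6)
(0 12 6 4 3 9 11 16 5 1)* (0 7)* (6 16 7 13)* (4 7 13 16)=(0 12 4 3 9 11 13 6 7)(1 16 5)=[12, 16, 2, 9, 3, 1, 7, 0, 8, 11, 10, 13, 4, 6, 14, 15, 5]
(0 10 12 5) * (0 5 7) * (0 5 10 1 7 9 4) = (0 1 7 5 10 12 9 4) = [1, 7, 2, 3, 0, 10, 6, 5, 8, 4, 12, 11, 9]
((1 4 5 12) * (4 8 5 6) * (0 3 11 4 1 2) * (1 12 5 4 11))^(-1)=(0 2 12 6 4 8 1 3)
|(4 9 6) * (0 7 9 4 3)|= 5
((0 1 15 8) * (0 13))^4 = (0 13 8 15 1)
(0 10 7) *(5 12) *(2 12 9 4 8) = (0 10 7)(2 12 5 9 4 8) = [10, 1, 12, 3, 8, 9, 6, 0, 2, 4, 7, 11, 5]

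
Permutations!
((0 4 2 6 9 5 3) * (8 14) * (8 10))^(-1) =(0 3 5 9 6 2 4)(8 10 14)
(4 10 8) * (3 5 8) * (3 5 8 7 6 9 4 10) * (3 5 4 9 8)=[0, 1, 2, 3, 5, 7, 8, 6, 10, 9, 4]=(4 5 7 6 8 10)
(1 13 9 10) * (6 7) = (1 13 9 10)(6 7) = [0, 13, 2, 3, 4, 5, 7, 6, 8, 10, 1, 11, 12, 9]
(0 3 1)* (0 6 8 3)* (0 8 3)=(0 8)(1 6 3)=[8, 6, 2, 1, 4, 5, 3, 7, 0]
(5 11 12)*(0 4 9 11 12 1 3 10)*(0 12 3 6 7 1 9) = (0 4)(1 6 7)(3 10 12 5)(9 11) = [4, 6, 2, 10, 0, 3, 7, 1, 8, 11, 12, 9, 5]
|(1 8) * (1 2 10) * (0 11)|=4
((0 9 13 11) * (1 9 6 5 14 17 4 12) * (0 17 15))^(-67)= ((0 6 5 14 15)(1 9 13 11 17 4 12))^(-67)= (0 14 6 15 5)(1 11 12 13 4 9 17)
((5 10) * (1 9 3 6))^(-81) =(1 6 3 9)(5 10)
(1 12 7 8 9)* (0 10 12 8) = (0 10 12 7)(1 8 9) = [10, 8, 2, 3, 4, 5, 6, 0, 9, 1, 12, 11, 7]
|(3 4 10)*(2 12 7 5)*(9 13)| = 12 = |(2 12 7 5)(3 4 10)(9 13)|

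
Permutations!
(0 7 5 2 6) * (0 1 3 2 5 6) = (0 7 6 1 3 2) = [7, 3, 0, 2, 4, 5, 1, 6]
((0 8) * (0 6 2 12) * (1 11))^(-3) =(0 6 12 8 2)(1 11)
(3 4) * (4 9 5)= [0, 1, 2, 9, 3, 4, 6, 7, 8, 5]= (3 9 5 4)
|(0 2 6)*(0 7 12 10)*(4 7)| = |(0 2 6 4 7 12 10)| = 7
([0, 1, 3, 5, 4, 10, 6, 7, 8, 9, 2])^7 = (2 10 5 3)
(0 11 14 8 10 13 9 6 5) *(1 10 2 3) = (0 11 14 8 2 3 1 10 13 9 6 5) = [11, 10, 3, 1, 4, 0, 5, 7, 2, 6, 13, 14, 12, 9, 8]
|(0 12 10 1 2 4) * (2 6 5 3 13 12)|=21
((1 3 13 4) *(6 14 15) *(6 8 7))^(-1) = ((1 3 13 4)(6 14 15 8 7))^(-1) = (1 4 13 3)(6 7 8 15 14)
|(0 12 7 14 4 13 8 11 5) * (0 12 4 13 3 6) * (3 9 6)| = 28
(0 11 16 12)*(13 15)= (0 11 16 12)(13 15)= [11, 1, 2, 3, 4, 5, 6, 7, 8, 9, 10, 16, 0, 15, 14, 13, 12]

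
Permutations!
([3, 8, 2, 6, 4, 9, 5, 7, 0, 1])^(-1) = (0 8 1 9 5 6 3)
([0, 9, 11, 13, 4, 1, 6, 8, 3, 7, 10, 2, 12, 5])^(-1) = [0, 5, 11, 8, 4, 13, 6, 9, 7, 1, 10, 2, 12, 3]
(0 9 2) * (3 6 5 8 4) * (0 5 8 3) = [9, 1, 5, 6, 0, 3, 8, 7, 4, 2] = (0 9 2 5 3 6 8 4)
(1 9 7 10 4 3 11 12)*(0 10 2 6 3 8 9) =(0 10 4 8 9 7 2 6 3 11 12 1) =[10, 0, 6, 11, 8, 5, 3, 2, 9, 7, 4, 12, 1]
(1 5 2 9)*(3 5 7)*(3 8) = (1 7 8 3 5 2 9) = [0, 7, 9, 5, 4, 2, 6, 8, 3, 1]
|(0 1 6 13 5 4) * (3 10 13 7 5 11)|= |(0 1 6 7 5 4)(3 10 13 11)|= 12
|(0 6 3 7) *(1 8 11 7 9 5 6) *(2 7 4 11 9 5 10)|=|(0 1 8 9 10 2 7)(3 5 6)(4 11)|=42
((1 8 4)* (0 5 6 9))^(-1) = (0 9 6 5)(1 4 8)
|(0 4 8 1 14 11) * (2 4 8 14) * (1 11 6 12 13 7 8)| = 11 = |(0 1 2 4 14 6 12 13 7 8 11)|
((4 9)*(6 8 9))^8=(9)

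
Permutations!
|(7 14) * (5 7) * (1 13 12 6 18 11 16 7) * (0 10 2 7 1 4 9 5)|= |(0 10 2 7 14)(1 13 12 6 18 11 16)(4 9 5)|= 105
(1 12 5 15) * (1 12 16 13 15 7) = (1 16 13 15 12 5 7) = [0, 16, 2, 3, 4, 7, 6, 1, 8, 9, 10, 11, 5, 15, 14, 12, 13]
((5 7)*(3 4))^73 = (3 4)(5 7) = ((3 4)(5 7))^73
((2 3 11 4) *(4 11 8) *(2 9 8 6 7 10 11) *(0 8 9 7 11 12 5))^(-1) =((0 8 4 7 10 12 5)(2 3 6 11))^(-1) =(0 5 12 10 7 4 8)(2 11 6 3)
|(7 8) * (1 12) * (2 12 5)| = |(1 5 2 12)(7 8)| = 4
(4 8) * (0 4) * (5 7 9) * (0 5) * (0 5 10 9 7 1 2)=[4, 2, 0, 3, 8, 1, 6, 7, 10, 5, 9]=(0 4 8 10 9 5 1 2)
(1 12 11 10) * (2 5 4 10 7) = (1 12 11 7 2 5 4 10) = [0, 12, 5, 3, 10, 4, 6, 2, 8, 9, 1, 7, 11]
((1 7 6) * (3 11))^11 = ((1 7 6)(3 11))^11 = (1 6 7)(3 11)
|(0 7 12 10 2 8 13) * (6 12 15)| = |(0 7 15 6 12 10 2 8 13)| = 9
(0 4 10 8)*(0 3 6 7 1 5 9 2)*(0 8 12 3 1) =(0 4 10 12 3 6 7)(1 5 9 2 8) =[4, 5, 8, 6, 10, 9, 7, 0, 1, 2, 12, 11, 3]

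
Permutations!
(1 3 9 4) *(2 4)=(1 3 9 2 4)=[0, 3, 4, 9, 1, 5, 6, 7, 8, 2]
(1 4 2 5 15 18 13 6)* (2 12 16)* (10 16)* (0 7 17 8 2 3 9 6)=[7, 4, 5, 9, 12, 15, 1, 17, 2, 6, 16, 11, 10, 0, 14, 18, 3, 8, 13]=(0 7 17 8 2 5 15 18 13)(1 4 12 10 16 3 9 6)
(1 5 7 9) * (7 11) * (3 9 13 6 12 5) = (1 3 9)(5 11 7 13 6 12) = [0, 3, 2, 9, 4, 11, 12, 13, 8, 1, 10, 7, 5, 6]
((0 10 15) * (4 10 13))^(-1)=((0 13 4 10 15))^(-1)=(0 15 10 4 13)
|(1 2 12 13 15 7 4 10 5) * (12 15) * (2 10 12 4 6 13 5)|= |(1 10 2 15 7 6 13 4 12 5)|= 10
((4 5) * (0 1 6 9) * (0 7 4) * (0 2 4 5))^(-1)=(0 4 2 5 7 9 6 1)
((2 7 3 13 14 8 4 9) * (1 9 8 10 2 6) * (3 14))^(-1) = ((1 9 6)(2 7 14 10)(3 13)(4 8))^(-1) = (1 6 9)(2 10 14 7)(3 13)(4 8)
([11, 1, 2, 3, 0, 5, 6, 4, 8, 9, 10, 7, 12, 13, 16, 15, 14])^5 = (0 11 7 4)(14 16)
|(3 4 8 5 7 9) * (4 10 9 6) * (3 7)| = |(3 10 9 7 6 4 8 5)| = 8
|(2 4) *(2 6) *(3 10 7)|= |(2 4 6)(3 10 7)|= 3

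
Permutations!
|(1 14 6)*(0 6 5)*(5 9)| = |(0 6 1 14 9 5)| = 6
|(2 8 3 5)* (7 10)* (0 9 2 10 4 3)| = 20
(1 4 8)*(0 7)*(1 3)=[7, 4, 2, 1, 8, 5, 6, 0, 3]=(0 7)(1 4 8 3)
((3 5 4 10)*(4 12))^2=((3 5 12 4 10))^2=(3 12 10 5 4)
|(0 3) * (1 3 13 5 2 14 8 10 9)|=|(0 13 5 2 14 8 10 9 1 3)|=10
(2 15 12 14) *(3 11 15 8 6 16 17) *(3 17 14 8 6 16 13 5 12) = (17)(2 6 13 5 12 8 16 14)(3 11 15) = [0, 1, 6, 11, 4, 12, 13, 7, 16, 9, 10, 15, 8, 5, 2, 3, 14, 17]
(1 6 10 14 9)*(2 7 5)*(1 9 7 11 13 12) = (1 6 10 14 7 5 2 11 13 12) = [0, 6, 11, 3, 4, 2, 10, 5, 8, 9, 14, 13, 1, 12, 7]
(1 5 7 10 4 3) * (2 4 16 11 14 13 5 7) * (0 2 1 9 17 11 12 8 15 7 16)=(0 2 4 3 9 17 11 14 13 5 1 16 12 8 15 7 10)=[2, 16, 4, 9, 3, 1, 6, 10, 15, 17, 0, 14, 8, 5, 13, 7, 12, 11]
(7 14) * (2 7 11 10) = [0, 1, 7, 3, 4, 5, 6, 14, 8, 9, 2, 10, 12, 13, 11] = (2 7 14 11 10)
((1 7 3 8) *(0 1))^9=(0 8 3 7 1)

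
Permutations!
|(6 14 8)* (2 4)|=|(2 4)(6 14 8)|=6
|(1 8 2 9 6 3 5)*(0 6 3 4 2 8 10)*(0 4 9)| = 9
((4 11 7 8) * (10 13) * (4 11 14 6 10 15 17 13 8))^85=(4 14 6 10 8 11 7)(13 15 17)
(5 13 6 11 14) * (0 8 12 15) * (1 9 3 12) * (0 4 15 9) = [8, 0, 2, 12, 15, 13, 11, 7, 1, 3, 10, 14, 9, 6, 5, 4] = (0 8 1)(3 12 9)(4 15)(5 13 6 11 14)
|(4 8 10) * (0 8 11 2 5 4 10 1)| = 12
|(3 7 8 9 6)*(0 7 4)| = 7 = |(0 7 8 9 6 3 4)|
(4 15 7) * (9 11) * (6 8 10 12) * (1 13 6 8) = (1 13 6)(4 15 7)(8 10 12)(9 11) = [0, 13, 2, 3, 15, 5, 1, 4, 10, 11, 12, 9, 8, 6, 14, 7]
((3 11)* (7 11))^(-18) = (11)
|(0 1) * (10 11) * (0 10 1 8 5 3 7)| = 15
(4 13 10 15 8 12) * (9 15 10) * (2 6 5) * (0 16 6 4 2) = (0 16 6 5)(2 4 13 9 15 8 12) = [16, 1, 4, 3, 13, 0, 5, 7, 12, 15, 10, 11, 2, 9, 14, 8, 6]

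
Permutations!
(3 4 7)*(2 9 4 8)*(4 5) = (2 9 5 4 7 3 8) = [0, 1, 9, 8, 7, 4, 6, 3, 2, 5]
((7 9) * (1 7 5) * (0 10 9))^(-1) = (0 7 1 5 9 10) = ((0 10 9 5 1 7))^(-1)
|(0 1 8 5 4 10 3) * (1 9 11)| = |(0 9 11 1 8 5 4 10 3)| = 9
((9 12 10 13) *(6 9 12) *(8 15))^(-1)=(6 9)(8 15)(10 12 13)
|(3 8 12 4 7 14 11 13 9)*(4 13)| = |(3 8 12 13 9)(4 7 14 11)| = 20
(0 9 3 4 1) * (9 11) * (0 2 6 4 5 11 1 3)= [1, 2, 6, 5, 3, 11, 4, 7, 8, 0, 10, 9]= (0 1 2 6 4 3 5 11 9)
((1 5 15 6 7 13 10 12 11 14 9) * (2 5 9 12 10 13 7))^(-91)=(1 9)(2 5 15 6)(11 12 14)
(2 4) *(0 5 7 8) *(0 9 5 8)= (0 8 9 5 7)(2 4)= [8, 1, 4, 3, 2, 7, 6, 0, 9, 5]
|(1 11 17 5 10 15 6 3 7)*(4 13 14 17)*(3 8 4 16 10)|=14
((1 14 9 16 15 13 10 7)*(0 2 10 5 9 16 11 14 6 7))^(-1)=((0 2 10)(1 6 7)(5 9 11 14 16 15 13))^(-1)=(0 10 2)(1 7 6)(5 13 15 16 14 11 9)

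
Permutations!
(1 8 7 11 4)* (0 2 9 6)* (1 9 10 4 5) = (0 2 10 4 9 6)(1 8 7 11 5) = [2, 8, 10, 3, 9, 1, 0, 11, 7, 6, 4, 5]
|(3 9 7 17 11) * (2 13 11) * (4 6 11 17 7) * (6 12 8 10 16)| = |(2 13 17)(3 9 4 12 8 10 16 6 11)| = 9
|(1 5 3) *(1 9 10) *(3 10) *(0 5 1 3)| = 5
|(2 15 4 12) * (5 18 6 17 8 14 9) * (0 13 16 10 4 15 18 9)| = |(0 13 16 10 4 12 2 18 6 17 8 14)(5 9)| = 12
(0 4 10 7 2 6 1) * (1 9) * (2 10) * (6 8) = (0 4 2 8 6 9 1)(7 10) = [4, 0, 8, 3, 2, 5, 9, 10, 6, 1, 7]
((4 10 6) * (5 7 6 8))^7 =((4 10 8 5 7 6))^7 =(4 10 8 5 7 6)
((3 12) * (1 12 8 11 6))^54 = ((1 12 3 8 11 6))^54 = (12)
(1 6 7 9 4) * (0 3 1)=(0 3 1 6 7 9 4)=[3, 6, 2, 1, 0, 5, 7, 9, 8, 4]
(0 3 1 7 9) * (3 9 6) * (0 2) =[9, 7, 0, 1, 4, 5, 3, 6, 8, 2] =(0 9 2)(1 7 6 3)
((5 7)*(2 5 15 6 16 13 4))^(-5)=(2 15 13 5 6 4 7 16)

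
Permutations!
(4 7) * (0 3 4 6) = [3, 1, 2, 4, 7, 5, 0, 6] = (0 3 4 7 6)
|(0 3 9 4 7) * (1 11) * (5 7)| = 6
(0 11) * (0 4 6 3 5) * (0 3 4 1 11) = (1 11)(3 5)(4 6) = [0, 11, 2, 5, 6, 3, 4, 7, 8, 9, 10, 1]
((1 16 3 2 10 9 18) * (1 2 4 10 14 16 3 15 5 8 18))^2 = ((1 3 4 10 9)(2 14 16 15 5 8 18))^2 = (1 4 9 3 10)(2 16 5 18 14 15 8)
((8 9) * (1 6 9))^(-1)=((1 6 9 8))^(-1)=(1 8 9 6)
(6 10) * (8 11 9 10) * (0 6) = (0 6 8 11 9 10) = [6, 1, 2, 3, 4, 5, 8, 7, 11, 10, 0, 9]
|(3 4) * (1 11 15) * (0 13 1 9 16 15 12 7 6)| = 42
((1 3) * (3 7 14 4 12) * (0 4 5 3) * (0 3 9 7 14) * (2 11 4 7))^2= (1 5 2 4 3 14 9 11 12)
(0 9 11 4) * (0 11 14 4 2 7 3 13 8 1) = (0 9 14 4 11 2 7 3 13 8 1) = [9, 0, 7, 13, 11, 5, 6, 3, 1, 14, 10, 2, 12, 8, 4]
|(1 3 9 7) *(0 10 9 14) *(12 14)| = |(0 10 9 7 1 3 12 14)| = 8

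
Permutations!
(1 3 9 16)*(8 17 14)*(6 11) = [0, 3, 2, 9, 4, 5, 11, 7, 17, 16, 10, 6, 12, 13, 8, 15, 1, 14] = (1 3 9 16)(6 11)(8 17 14)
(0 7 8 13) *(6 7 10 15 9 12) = (0 10 15 9 12 6 7 8 13) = [10, 1, 2, 3, 4, 5, 7, 8, 13, 12, 15, 11, 6, 0, 14, 9]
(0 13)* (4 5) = (0 13)(4 5) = [13, 1, 2, 3, 5, 4, 6, 7, 8, 9, 10, 11, 12, 0]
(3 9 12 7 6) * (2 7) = (2 7 6 3 9 12) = [0, 1, 7, 9, 4, 5, 3, 6, 8, 12, 10, 11, 2]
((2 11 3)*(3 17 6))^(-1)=((2 11 17 6 3))^(-1)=(2 3 6 17 11)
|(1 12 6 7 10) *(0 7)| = 6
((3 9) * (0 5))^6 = (9)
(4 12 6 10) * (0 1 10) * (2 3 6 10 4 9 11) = (0 1 4 12 10 9 11 2 3 6) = [1, 4, 3, 6, 12, 5, 0, 7, 8, 11, 9, 2, 10]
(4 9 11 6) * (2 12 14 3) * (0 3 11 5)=(0 3 2 12 14 11 6 4 9 5)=[3, 1, 12, 2, 9, 0, 4, 7, 8, 5, 10, 6, 14, 13, 11]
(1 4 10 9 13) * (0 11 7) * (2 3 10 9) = [11, 4, 3, 10, 9, 5, 6, 0, 8, 13, 2, 7, 12, 1] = (0 11 7)(1 4 9 13)(2 3 10)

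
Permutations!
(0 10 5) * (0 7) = (0 10 5 7) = [10, 1, 2, 3, 4, 7, 6, 0, 8, 9, 5]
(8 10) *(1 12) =[0, 12, 2, 3, 4, 5, 6, 7, 10, 9, 8, 11, 1] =(1 12)(8 10)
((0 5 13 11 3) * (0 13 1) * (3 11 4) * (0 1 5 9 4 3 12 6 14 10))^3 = (0 12 10 4 14 9 6)(3 13)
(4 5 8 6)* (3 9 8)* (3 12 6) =[0, 1, 2, 9, 5, 12, 4, 7, 3, 8, 10, 11, 6] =(3 9 8)(4 5 12 6)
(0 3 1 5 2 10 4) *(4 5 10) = [3, 10, 4, 1, 0, 2, 6, 7, 8, 9, 5] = (0 3 1 10 5 2 4)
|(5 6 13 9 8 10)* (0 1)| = 6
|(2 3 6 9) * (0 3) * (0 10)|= 6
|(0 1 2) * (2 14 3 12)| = |(0 1 14 3 12 2)| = 6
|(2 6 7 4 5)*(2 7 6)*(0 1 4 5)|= 6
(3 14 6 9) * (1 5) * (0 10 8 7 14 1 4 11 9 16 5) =(0 10 8 7 14 6 16 5 4 11 9 3 1) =[10, 0, 2, 1, 11, 4, 16, 14, 7, 3, 8, 9, 12, 13, 6, 15, 5]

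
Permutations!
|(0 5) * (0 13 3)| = |(0 5 13 3)| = 4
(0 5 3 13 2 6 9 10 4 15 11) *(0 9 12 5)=(2 6 12 5 3 13)(4 15 11 9 10)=[0, 1, 6, 13, 15, 3, 12, 7, 8, 10, 4, 9, 5, 2, 14, 11]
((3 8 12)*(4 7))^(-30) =(12)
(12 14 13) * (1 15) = (1 15)(12 14 13) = [0, 15, 2, 3, 4, 5, 6, 7, 8, 9, 10, 11, 14, 12, 13, 1]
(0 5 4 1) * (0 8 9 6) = (0 5 4 1 8 9 6) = [5, 8, 2, 3, 1, 4, 0, 7, 9, 6]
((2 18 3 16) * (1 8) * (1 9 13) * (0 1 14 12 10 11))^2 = ((0 1 8 9 13 14 12 10 11)(2 18 3 16))^2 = (0 8 13 12 11 1 9 14 10)(2 3)(16 18)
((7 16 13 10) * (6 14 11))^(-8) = ((6 14 11)(7 16 13 10))^(-8) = (16)(6 14 11)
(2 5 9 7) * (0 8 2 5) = (0 8 2)(5 9 7) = [8, 1, 0, 3, 4, 9, 6, 5, 2, 7]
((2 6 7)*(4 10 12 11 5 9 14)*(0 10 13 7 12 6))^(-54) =((0 10 6 12 11 5 9 14 4 13 7 2))^(-54) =(0 9)(2 5)(4 6)(7 11)(10 14)(12 13)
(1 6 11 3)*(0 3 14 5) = (0 3 1 6 11 14 5) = [3, 6, 2, 1, 4, 0, 11, 7, 8, 9, 10, 14, 12, 13, 5]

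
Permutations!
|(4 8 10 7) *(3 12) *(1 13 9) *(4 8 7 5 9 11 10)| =6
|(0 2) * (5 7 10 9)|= |(0 2)(5 7 10 9)|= 4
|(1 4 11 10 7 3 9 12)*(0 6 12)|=|(0 6 12 1 4 11 10 7 3 9)|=10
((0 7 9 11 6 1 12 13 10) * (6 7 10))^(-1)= (0 10)(1 6 13 12)(7 11 9)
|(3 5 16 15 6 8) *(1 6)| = |(1 6 8 3 5 16 15)| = 7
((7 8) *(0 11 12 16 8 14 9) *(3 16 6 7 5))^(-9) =(0 14 6 11 9 7 12)(3 5 8 16)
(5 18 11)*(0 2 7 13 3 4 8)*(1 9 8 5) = (0 2 7 13 3 4 5 18 11 1 9 8) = [2, 9, 7, 4, 5, 18, 6, 13, 0, 8, 10, 1, 12, 3, 14, 15, 16, 17, 11]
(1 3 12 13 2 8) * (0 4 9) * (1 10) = (0 4 9)(1 3 12 13 2 8 10) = [4, 3, 8, 12, 9, 5, 6, 7, 10, 0, 1, 11, 13, 2]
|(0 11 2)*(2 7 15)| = 5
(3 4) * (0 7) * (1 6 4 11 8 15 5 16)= [7, 6, 2, 11, 3, 16, 4, 0, 15, 9, 10, 8, 12, 13, 14, 5, 1]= (0 7)(1 6 4 3 11 8 15 5 16)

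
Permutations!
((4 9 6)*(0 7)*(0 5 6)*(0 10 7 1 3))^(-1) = ((0 1 3)(4 9 10 7 5 6))^(-1) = (0 3 1)(4 6 5 7 10 9)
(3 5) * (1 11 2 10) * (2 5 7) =[0, 11, 10, 7, 4, 3, 6, 2, 8, 9, 1, 5] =(1 11 5 3 7 2 10)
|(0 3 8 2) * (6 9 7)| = 12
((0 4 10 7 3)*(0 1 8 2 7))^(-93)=((0 4 10)(1 8 2 7 3))^(-93)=(10)(1 2 3 8 7)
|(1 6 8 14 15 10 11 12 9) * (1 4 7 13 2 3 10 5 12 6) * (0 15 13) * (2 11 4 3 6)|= 18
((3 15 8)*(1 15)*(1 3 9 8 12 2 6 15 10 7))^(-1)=(1 7 10)(2 12 15 6)(8 9)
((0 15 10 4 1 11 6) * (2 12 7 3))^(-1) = ((0 15 10 4 1 11 6)(2 12 7 3))^(-1) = (0 6 11 1 4 10 15)(2 3 7 12)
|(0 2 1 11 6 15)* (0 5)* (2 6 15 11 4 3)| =20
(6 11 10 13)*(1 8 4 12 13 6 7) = (1 8 4 12 13 7)(6 11 10) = [0, 8, 2, 3, 12, 5, 11, 1, 4, 9, 6, 10, 13, 7]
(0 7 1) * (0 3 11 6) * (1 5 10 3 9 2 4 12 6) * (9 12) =(0 7 5 10 3 11 1 12 6)(2 4 9) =[7, 12, 4, 11, 9, 10, 0, 5, 8, 2, 3, 1, 6]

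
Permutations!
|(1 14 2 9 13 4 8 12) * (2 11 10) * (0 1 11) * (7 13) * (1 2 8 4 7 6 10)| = 10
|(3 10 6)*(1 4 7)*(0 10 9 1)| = 8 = |(0 10 6 3 9 1 4 7)|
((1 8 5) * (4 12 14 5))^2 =(1 4 14)(5 8 12)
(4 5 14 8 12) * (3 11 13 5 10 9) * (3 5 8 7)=(3 11 13 8 12 4 10 9 5 14 7)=[0, 1, 2, 11, 10, 14, 6, 3, 12, 5, 9, 13, 4, 8, 7]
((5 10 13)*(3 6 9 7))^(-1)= ((3 6 9 7)(5 10 13))^(-1)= (3 7 9 6)(5 13 10)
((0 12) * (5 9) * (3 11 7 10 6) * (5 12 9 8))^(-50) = (0 9 12)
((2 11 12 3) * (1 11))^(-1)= ((1 11 12 3 2))^(-1)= (1 2 3 12 11)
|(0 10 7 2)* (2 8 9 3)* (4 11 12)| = 21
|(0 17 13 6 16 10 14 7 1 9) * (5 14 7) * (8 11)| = |(0 17 13 6 16 10 7 1 9)(5 14)(8 11)| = 18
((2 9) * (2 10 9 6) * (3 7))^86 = (10)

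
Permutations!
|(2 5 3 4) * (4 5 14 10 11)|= 10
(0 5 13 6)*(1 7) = (0 5 13 6)(1 7) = [5, 7, 2, 3, 4, 13, 0, 1, 8, 9, 10, 11, 12, 6]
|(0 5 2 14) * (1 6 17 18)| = |(0 5 2 14)(1 6 17 18)| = 4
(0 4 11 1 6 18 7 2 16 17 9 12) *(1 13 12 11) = (0 4 1 6 18 7 2 16 17 9 11 13 12) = [4, 6, 16, 3, 1, 5, 18, 2, 8, 11, 10, 13, 0, 12, 14, 15, 17, 9, 7]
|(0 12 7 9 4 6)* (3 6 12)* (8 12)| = 15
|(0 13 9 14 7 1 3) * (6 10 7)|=9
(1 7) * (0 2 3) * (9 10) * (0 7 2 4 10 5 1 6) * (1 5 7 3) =(0 4 10 9 7 6)(1 2) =[4, 2, 1, 3, 10, 5, 0, 6, 8, 7, 9]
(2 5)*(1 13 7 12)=[0, 13, 5, 3, 4, 2, 6, 12, 8, 9, 10, 11, 1, 7]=(1 13 7 12)(2 5)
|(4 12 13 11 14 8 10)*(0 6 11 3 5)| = 11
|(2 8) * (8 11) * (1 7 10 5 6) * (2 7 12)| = |(1 12 2 11 8 7 10 5 6)| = 9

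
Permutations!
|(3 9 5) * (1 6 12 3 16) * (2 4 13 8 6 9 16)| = |(1 9 5 2 4 13 8 6 12 3 16)| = 11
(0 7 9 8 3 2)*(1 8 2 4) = [7, 8, 0, 4, 1, 5, 6, 9, 3, 2] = (0 7 9 2)(1 8 3 4)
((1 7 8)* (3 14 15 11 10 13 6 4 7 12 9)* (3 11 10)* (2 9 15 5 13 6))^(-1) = ((1 12 15 10 6 4 7 8)(2 9 11 3 14 5 13))^(-1) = (1 8 7 4 6 10 15 12)(2 13 5 14 3 11 9)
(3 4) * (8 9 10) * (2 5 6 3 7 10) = [0, 1, 5, 4, 7, 6, 3, 10, 9, 2, 8] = (2 5 6 3 4 7 10 8 9)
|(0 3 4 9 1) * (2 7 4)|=|(0 3 2 7 4 9 1)|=7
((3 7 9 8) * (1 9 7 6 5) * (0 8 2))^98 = ((0 8 3 6 5 1 9 2))^98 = (0 3 5 9)(1 2 8 6)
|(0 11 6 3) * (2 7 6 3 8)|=12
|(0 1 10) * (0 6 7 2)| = 6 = |(0 1 10 6 7 2)|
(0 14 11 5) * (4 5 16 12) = (0 14 11 16 12 4 5) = [14, 1, 2, 3, 5, 0, 6, 7, 8, 9, 10, 16, 4, 13, 11, 15, 12]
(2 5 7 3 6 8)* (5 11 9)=(2 11 9 5 7 3 6 8)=[0, 1, 11, 6, 4, 7, 8, 3, 2, 5, 10, 9]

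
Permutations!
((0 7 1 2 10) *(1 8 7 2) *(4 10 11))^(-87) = (0 4 2 10 11)(7 8)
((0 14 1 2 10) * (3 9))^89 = (0 10 2 1 14)(3 9)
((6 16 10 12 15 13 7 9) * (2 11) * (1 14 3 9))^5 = (1 16 7 6 13 9 15 3 12 14 10)(2 11)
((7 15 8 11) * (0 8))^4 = (0 15 7 11 8)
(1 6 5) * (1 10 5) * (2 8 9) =(1 6)(2 8 9)(5 10) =[0, 6, 8, 3, 4, 10, 1, 7, 9, 2, 5]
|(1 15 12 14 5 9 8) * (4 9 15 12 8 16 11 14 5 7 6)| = |(1 12 5 15 8)(4 9 16 11 14 7 6)| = 35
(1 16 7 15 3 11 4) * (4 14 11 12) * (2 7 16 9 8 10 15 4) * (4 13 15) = [0, 9, 7, 12, 1, 5, 6, 13, 10, 8, 4, 14, 2, 15, 11, 3, 16] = (16)(1 9 8 10 4)(2 7 13 15 3 12)(11 14)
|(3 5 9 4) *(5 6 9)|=4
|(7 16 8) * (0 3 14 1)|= 12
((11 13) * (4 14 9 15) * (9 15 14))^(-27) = ((4 9 14 15)(11 13))^(-27) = (4 9 14 15)(11 13)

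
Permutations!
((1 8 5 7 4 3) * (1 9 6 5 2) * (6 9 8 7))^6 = (9)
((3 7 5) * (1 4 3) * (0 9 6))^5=(0 6 9)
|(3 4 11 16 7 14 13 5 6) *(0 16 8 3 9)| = 8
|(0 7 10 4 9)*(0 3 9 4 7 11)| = 2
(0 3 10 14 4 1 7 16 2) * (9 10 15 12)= (0 3 15 12 9 10 14 4 1 7 16 2)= [3, 7, 0, 15, 1, 5, 6, 16, 8, 10, 14, 11, 9, 13, 4, 12, 2]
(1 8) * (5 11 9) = (1 8)(5 11 9) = [0, 8, 2, 3, 4, 11, 6, 7, 1, 5, 10, 9]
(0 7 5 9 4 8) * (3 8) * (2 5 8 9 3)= (0 7 8)(2 5 3 9 4)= [7, 1, 5, 9, 2, 3, 6, 8, 0, 4]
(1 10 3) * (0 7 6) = (0 7 6)(1 10 3) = [7, 10, 2, 1, 4, 5, 0, 6, 8, 9, 3]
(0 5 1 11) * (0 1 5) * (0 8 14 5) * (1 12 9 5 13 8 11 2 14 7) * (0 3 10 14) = [11, 2, 0, 10, 4, 3, 6, 1, 7, 5, 14, 12, 9, 8, 13] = (0 11 12 9 5 3 10 14 13 8 7 1 2)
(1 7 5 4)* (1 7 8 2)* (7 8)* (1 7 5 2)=(1 5 4 8)(2 7)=[0, 5, 7, 3, 8, 4, 6, 2, 1]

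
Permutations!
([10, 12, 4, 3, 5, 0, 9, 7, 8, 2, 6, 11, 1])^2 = [6, 1, 5, 3, 0, 10, 2, 7, 8, 4, 9, 11, 12]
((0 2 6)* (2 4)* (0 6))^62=((6)(0 4 2))^62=(6)(0 2 4)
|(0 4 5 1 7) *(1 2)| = |(0 4 5 2 1 7)| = 6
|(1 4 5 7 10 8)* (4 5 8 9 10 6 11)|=14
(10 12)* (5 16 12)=(5 16 12 10)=[0, 1, 2, 3, 4, 16, 6, 7, 8, 9, 5, 11, 10, 13, 14, 15, 12]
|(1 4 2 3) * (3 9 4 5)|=3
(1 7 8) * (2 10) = (1 7 8)(2 10) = [0, 7, 10, 3, 4, 5, 6, 8, 1, 9, 2]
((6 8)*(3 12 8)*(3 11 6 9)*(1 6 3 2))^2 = (1 11 12 9)(2 6 3 8)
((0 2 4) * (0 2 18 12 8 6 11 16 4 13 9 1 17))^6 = ((0 18 12 8 6 11 16 4 2 13 9 1 17))^6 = (0 16 17 11 1 6 9 8 13 12 2 18 4)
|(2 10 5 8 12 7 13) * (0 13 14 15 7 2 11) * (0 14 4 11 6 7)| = |(0 13 6 7 4 11 14 15)(2 10 5 8 12)| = 40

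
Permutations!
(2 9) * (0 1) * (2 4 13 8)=(0 1)(2 9 4 13 8)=[1, 0, 9, 3, 13, 5, 6, 7, 2, 4, 10, 11, 12, 8]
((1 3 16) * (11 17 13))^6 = ((1 3 16)(11 17 13))^6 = (17)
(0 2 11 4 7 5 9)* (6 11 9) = (0 2 9)(4 7 5 6 11) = [2, 1, 9, 3, 7, 6, 11, 5, 8, 0, 10, 4]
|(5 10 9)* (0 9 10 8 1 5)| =|(10)(0 9)(1 5 8)| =6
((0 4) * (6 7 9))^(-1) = ((0 4)(6 7 9))^(-1) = (0 4)(6 9 7)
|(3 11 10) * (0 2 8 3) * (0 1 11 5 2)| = 12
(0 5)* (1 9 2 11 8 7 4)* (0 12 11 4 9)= [5, 0, 4, 3, 1, 12, 6, 9, 7, 2, 10, 8, 11]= (0 5 12 11 8 7 9 2 4 1)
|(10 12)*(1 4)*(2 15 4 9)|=10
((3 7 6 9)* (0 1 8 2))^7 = (0 2 8 1)(3 9 6 7)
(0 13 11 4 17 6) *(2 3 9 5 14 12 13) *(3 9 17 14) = (0 2 9 5 3 17 6)(4 14 12 13 11) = [2, 1, 9, 17, 14, 3, 0, 7, 8, 5, 10, 4, 13, 11, 12, 15, 16, 6]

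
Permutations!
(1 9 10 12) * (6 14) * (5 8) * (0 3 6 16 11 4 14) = (0 3 6)(1 9 10 12)(4 14 16 11)(5 8) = [3, 9, 2, 6, 14, 8, 0, 7, 5, 10, 12, 4, 1, 13, 16, 15, 11]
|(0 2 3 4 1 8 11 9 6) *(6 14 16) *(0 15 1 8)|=12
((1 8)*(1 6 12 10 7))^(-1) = (1 7 10 12 6 8)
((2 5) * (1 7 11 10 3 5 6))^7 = (1 6 2 5 3 10 11 7)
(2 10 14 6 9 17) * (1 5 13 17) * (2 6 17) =(1 5 13 2 10 14 17 6 9) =[0, 5, 10, 3, 4, 13, 9, 7, 8, 1, 14, 11, 12, 2, 17, 15, 16, 6]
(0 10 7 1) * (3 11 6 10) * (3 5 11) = (0 5 11 6 10 7 1) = [5, 0, 2, 3, 4, 11, 10, 1, 8, 9, 7, 6]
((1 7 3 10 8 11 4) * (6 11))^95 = (1 4 11 6 8 10 3 7)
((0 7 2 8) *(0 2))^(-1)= (0 7)(2 8)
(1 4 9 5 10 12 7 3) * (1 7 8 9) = (1 4)(3 7)(5 10 12 8 9) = [0, 4, 2, 7, 1, 10, 6, 3, 9, 5, 12, 11, 8]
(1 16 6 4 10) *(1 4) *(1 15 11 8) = (1 16 6 15 11 8)(4 10) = [0, 16, 2, 3, 10, 5, 15, 7, 1, 9, 4, 8, 12, 13, 14, 11, 6]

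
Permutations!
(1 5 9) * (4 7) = (1 5 9)(4 7) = [0, 5, 2, 3, 7, 9, 6, 4, 8, 1]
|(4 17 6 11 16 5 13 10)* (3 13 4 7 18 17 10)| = |(3 13)(4 10 7 18 17 6 11 16 5)| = 18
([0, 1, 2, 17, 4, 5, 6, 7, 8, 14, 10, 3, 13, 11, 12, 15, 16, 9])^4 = [0, 1, 2, 12, 4, 5, 6, 7, 8, 11, 10, 14, 17, 9, 3, 15, 16, 13]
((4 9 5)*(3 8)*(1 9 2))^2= (1 5 2 9 4)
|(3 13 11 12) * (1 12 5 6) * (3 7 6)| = |(1 12 7 6)(3 13 11 5)| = 4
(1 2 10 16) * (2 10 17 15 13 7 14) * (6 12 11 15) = [0, 10, 17, 3, 4, 5, 12, 14, 8, 9, 16, 15, 11, 7, 2, 13, 1, 6] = (1 10 16)(2 17 6 12 11 15 13 7 14)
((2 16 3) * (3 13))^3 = (2 3 13 16)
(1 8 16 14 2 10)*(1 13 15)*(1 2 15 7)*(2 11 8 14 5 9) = (1 14 15 11 8 16 5 9 2 10 13 7) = [0, 14, 10, 3, 4, 9, 6, 1, 16, 2, 13, 8, 12, 7, 15, 11, 5]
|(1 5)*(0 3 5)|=|(0 3 5 1)|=4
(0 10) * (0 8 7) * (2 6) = (0 10 8 7)(2 6) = [10, 1, 6, 3, 4, 5, 2, 0, 7, 9, 8]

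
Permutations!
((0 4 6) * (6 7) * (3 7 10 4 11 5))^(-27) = ((0 11 5 3 7 6)(4 10))^(-27) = (0 3)(4 10)(5 6)(7 11)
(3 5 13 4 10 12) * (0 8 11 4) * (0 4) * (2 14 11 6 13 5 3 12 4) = (0 8 6 13 2 14 11)(4 10) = [8, 1, 14, 3, 10, 5, 13, 7, 6, 9, 4, 0, 12, 2, 11]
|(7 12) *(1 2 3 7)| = 5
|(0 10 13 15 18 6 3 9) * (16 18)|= 9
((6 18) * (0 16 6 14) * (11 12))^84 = ((0 16 6 18 14)(11 12))^84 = (0 14 18 6 16)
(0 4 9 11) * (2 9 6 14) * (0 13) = (0 4 6 14 2 9 11 13) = [4, 1, 9, 3, 6, 5, 14, 7, 8, 11, 10, 13, 12, 0, 2]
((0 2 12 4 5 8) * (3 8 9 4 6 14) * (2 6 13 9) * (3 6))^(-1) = (0 8 3)(2 5 4 9 13 12)(6 14)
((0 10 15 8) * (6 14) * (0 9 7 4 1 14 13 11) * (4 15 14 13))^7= (0 11 13 1 4 6 14 10)(7 9 8 15)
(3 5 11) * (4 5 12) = (3 12 4 5 11) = [0, 1, 2, 12, 5, 11, 6, 7, 8, 9, 10, 3, 4]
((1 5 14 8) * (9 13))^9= ((1 5 14 8)(9 13))^9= (1 5 14 8)(9 13)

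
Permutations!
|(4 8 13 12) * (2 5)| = |(2 5)(4 8 13 12)| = 4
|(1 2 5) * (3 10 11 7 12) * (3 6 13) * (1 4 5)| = 14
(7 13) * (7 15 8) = (7 13 15 8) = [0, 1, 2, 3, 4, 5, 6, 13, 7, 9, 10, 11, 12, 15, 14, 8]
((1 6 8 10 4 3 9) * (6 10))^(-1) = (1 9 3 4 10)(6 8)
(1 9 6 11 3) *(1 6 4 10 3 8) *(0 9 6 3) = (0 9 4 10)(1 6 11 8) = [9, 6, 2, 3, 10, 5, 11, 7, 1, 4, 0, 8]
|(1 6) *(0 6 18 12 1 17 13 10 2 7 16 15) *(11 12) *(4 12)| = |(0 6 17 13 10 2 7 16 15)(1 18 11 4 12)| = 45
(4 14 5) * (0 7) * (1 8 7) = (0 1 8 7)(4 14 5) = [1, 8, 2, 3, 14, 4, 6, 0, 7, 9, 10, 11, 12, 13, 5]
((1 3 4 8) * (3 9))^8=((1 9 3 4 8))^8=(1 4 9 8 3)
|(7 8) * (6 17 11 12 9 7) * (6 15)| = |(6 17 11 12 9 7 8 15)| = 8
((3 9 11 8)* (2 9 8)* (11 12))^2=(2 12)(9 11)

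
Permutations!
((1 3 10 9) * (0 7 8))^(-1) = ((0 7 8)(1 3 10 9))^(-1) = (0 8 7)(1 9 10 3)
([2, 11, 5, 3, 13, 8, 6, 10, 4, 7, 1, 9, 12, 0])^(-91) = [13, 10, 0, 3, 8, 2, 6, 9, 5, 11, 7, 1, 12, 4]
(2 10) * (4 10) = [0, 1, 4, 3, 10, 5, 6, 7, 8, 9, 2] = (2 4 10)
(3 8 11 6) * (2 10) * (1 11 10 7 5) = (1 11 6 3 8 10 2 7 5) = [0, 11, 7, 8, 4, 1, 3, 5, 10, 9, 2, 6]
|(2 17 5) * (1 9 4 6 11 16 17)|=9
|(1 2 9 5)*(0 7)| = 4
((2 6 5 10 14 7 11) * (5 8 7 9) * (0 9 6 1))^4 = ((0 9 5 10 14 6 8 7 11 2 1))^4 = (0 14 11 9 6 2 5 8 1 10 7)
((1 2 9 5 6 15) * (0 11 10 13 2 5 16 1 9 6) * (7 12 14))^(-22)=((0 11 10 13 2 6 15 9 16 1 5)(7 12 14))^(-22)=(16)(7 14 12)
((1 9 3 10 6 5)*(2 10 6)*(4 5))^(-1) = (1 5 4 6 3 9)(2 10)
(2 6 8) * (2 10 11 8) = (2 6)(8 10 11) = [0, 1, 6, 3, 4, 5, 2, 7, 10, 9, 11, 8]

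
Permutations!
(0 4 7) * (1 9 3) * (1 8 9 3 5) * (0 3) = (0 4 7 3 8 9 5 1) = [4, 0, 2, 8, 7, 1, 6, 3, 9, 5]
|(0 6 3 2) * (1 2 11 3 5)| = |(0 6 5 1 2)(3 11)| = 10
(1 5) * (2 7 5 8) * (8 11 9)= (1 11 9 8 2 7 5)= [0, 11, 7, 3, 4, 1, 6, 5, 2, 8, 10, 9]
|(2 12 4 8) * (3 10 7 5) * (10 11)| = 20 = |(2 12 4 8)(3 11 10 7 5)|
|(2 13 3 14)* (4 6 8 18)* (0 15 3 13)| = |(0 15 3 14 2)(4 6 8 18)| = 20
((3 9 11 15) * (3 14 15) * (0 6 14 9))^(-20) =((0 6 14 15 9 11 3))^(-20) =(0 6 14 15 9 11 3)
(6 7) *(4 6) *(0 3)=(0 3)(4 6 7)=[3, 1, 2, 0, 6, 5, 7, 4]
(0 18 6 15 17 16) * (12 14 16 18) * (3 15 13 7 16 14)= (0 12 3 15 17 18 6 13 7 16)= [12, 1, 2, 15, 4, 5, 13, 16, 8, 9, 10, 11, 3, 7, 14, 17, 0, 18, 6]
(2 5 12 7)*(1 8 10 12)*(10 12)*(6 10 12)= [0, 8, 5, 3, 4, 1, 10, 2, 6, 9, 12, 11, 7]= (1 8 6 10 12 7 2 5)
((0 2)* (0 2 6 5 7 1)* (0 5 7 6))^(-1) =(1 7 6 5)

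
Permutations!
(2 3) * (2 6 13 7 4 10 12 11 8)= (2 3 6 13 7 4 10 12 11 8)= [0, 1, 3, 6, 10, 5, 13, 4, 2, 9, 12, 8, 11, 7]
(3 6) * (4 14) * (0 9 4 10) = [9, 1, 2, 6, 14, 5, 3, 7, 8, 4, 0, 11, 12, 13, 10] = (0 9 4 14 10)(3 6)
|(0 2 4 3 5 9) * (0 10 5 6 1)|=|(0 2 4 3 6 1)(5 9 10)|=6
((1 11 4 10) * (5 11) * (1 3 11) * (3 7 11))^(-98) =(4 7)(10 11)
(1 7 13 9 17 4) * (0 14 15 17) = (0 14 15 17 4 1 7 13 9) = [14, 7, 2, 3, 1, 5, 6, 13, 8, 0, 10, 11, 12, 9, 15, 17, 16, 4]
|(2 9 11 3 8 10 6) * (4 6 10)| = 7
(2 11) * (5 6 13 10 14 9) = (2 11)(5 6 13 10 14 9) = [0, 1, 11, 3, 4, 6, 13, 7, 8, 5, 14, 2, 12, 10, 9]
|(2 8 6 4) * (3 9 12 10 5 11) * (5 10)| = 20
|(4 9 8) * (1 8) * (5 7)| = 4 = |(1 8 4 9)(5 7)|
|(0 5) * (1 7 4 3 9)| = 10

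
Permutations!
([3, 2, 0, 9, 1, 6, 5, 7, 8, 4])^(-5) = (0 3 9 4 1 2)(5 6)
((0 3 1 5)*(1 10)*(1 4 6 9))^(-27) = (0 9 10 5 6 3 1 4)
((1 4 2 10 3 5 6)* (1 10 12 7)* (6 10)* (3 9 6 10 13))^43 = ((1 4 2 12 7)(3 5 13)(6 10 9))^43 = (1 12 4 7 2)(3 5 13)(6 10 9)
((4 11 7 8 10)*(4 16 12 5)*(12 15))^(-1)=(4 5 12 15 16 10 8 7 11)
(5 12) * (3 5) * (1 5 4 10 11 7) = (1 5 12 3 4 10 11 7) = [0, 5, 2, 4, 10, 12, 6, 1, 8, 9, 11, 7, 3]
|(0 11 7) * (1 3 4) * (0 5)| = |(0 11 7 5)(1 3 4)| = 12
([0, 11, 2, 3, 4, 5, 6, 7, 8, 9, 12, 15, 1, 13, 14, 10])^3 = [0, 10, 2, 3, 4, 5, 6, 7, 8, 9, 11, 12, 15, 13, 14, 1]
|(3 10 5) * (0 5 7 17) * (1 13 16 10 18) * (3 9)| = 11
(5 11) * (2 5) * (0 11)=(0 11 2 5)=[11, 1, 5, 3, 4, 0, 6, 7, 8, 9, 10, 2]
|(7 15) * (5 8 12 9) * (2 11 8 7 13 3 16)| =|(2 11 8 12 9 5 7 15 13 3 16)| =11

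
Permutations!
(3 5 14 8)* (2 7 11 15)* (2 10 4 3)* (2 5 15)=[0, 1, 7, 15, 3, 14, 6, 11, 5, 9, 4, 2, 12, 13, 8, 10]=(2 7 11)(3 15 10 4)(5 14 8)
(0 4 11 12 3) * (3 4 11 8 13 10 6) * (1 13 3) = [11, 13, 2, 0, 8, 5, 1, 7, 3, 9, 6, 12, 4, 10] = (0 11 12 4 8 3)(1 13 10 6)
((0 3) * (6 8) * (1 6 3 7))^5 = (0 3 8 6 1 7) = ((0 7 1 6 8 3))^5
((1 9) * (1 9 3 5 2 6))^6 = ((9)(1 3 5 2 6))^6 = (9)(1 3 5 2 6)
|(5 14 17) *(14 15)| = 4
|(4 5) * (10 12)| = |(4 5)(10 12)| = 2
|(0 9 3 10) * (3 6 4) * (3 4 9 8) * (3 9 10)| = |(0 8 9 6 10)| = 5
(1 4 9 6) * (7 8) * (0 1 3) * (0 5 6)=(0 1 4 9)(3 5 6)(7 8)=[1, 4, 2, 5, 9, 6, 3, 8, 7, 0]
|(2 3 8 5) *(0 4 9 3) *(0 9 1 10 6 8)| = |(0 4 1 10 6 8 5 2 9 3)| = 10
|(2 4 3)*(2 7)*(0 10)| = 4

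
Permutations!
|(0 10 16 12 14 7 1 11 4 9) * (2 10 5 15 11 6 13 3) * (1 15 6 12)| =|(0 5 6 13 3 2 10 16 1 12 14 7 15 11 4 9)| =16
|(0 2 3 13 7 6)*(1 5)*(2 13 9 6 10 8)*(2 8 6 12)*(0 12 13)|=8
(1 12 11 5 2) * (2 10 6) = (1 12 11 5 10 6 2) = [0, 12, 1, 3, 4, 10, 2, 7, 8, 9, 6, 5, 11]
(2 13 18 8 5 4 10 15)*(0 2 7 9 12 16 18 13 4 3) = (0 2 4 10 15 7 9 12 16 18 8 5 3) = [2, 1, 4, 0, 10, 3, 6, 9, 5, 12, 15, 11, 16, 13, 14, 7, 18, 17, 8]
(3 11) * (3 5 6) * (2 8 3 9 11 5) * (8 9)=(2 9 11)(3 5 6 8)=[0, 1, 9, 5, 4, 6, 8, 7, 3, 11, 10, 2]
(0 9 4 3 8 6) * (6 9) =(0 6)(3 8 9 4) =[6, 1, 2, 8, 3, 5, 0, 7, 9, 4]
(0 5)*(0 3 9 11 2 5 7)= [7, 1, 5, 9, 4, 3, 6, 0, 8, 11, 10, 2]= (0 7)(2 5 3 9 11)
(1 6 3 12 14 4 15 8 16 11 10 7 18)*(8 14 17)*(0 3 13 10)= (0 3 12 17 8 16 11)(1 6 13 10 7 18)(4 15 14)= [3, 6, 2, 12, 15, 5, 13, 18, 16, 9, 7, 0, 17, 10, 4, 14, 11, 8, 1]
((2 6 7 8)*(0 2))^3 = ((0 2 6 7 8))^3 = (0 7 2 8 6)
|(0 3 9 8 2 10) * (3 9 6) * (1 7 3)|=20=|(0 9 8 2 10)(1 7 3 6)|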